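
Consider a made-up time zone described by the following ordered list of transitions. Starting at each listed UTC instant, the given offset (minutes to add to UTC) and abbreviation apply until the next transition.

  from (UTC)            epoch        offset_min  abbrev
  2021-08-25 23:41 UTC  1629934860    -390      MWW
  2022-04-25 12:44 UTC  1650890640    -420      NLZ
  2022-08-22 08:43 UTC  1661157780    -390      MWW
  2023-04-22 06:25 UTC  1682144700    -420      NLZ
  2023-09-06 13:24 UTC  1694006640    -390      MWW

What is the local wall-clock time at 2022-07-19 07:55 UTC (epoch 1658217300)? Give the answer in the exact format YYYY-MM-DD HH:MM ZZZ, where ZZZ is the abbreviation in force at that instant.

Query: 2022-07-19 07:55 UTC
Rule 2/5 (NLZ, -07:00): 2022-04-25 12:44 UTC ≤ query < 2022-08-22 08:43 UTC
7·60 + 55 - 420 = 55 min
55 = 0·1440 + 55; 55 = 0·60 + 55 → 00:55, same day
→ 2022-07-19 00:55 NLZ

2022-07-19 00:55 NLZ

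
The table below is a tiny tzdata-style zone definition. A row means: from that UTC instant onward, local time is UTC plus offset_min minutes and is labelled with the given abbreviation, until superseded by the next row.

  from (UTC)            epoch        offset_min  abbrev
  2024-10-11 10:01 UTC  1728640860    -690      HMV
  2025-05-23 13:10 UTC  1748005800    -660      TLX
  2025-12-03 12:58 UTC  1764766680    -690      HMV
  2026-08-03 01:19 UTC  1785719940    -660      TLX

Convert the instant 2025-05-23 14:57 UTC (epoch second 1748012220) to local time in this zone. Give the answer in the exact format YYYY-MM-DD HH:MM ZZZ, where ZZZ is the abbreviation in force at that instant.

Query: 2025-05-23 14:57 UTC
Rule 2/4 (TLX, -11:00): 2025-05-23 13:10 UTC ≤ query < 2025-12-03 12:58 UTC
14·60 + 57 - 660 = 237 min
237 = 0·1440 + 237; 237 = 3·60 + 57 → 03:57, same day
→ 2025-05-23 03:57 TLX

2025-05-23 03:57 TLX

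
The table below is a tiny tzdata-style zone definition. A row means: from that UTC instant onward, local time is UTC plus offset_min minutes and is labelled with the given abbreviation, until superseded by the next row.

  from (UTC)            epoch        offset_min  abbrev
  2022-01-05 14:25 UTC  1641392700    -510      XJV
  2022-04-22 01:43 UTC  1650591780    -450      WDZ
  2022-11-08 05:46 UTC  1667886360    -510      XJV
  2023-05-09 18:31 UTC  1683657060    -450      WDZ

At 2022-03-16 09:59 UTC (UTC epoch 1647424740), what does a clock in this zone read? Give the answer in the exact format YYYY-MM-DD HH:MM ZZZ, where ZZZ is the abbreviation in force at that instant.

Query: 2022-03-16 09:59 UTC
Rule 1/4 (XJV, -08:30): 2022-01-05 14:25 UTC ≤ query < 2022-04-22 01:43 UTC
9·60 + 59 - 510 = 89 min
89 = 0·1440 + 89; 89 = 1·60 + 29 → 01:29, same day
→ 2022-03-16 01:29 XJV

2022-03-16 01:29 XJV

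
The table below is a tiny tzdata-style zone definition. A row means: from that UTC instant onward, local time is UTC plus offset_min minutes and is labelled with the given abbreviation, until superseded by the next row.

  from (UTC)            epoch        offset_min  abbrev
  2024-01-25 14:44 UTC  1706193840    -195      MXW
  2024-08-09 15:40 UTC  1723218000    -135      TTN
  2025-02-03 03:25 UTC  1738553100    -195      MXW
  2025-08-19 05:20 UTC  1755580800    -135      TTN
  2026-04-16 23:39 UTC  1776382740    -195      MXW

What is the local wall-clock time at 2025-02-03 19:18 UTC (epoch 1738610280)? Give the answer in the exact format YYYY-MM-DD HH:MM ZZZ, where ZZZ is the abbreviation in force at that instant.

2025-02-03 16:03 MXW

Query: 2025-02-03 19:18 UTC
Rule 3/5 (MXW, -03:15): 2025-02-03 03:25 UTC ≤ query < 2025-08-19 05:20 UTC
19·60 + 18 - 195 = 963 min
963 = 0·1440 + 963; 963 = 16·60 + 3 → 16:03, same day
→ 2025-02-03 16:03 MXW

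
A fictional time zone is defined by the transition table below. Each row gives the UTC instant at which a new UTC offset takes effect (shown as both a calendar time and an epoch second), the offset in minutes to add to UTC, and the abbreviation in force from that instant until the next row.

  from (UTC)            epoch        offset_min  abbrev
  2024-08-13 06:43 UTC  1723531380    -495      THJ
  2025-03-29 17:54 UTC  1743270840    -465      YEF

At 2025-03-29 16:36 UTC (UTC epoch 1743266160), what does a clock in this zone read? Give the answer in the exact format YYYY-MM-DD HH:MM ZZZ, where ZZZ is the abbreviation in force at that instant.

2025-03-29 08:21 THJ

Query: 2025-03-29 16:36 UTC
Rule 1/2 (THJ, -08:15): 2024-08-13 06:43 UTC ≤ query < 2025-03-29 17:54 UTC
16·60 + 36 - 495 = 501 min
501 = 0·1440 + 501; 501 = 8·60 + 21 → 08:21, same day
→ 2025-03-29 08:21 THJ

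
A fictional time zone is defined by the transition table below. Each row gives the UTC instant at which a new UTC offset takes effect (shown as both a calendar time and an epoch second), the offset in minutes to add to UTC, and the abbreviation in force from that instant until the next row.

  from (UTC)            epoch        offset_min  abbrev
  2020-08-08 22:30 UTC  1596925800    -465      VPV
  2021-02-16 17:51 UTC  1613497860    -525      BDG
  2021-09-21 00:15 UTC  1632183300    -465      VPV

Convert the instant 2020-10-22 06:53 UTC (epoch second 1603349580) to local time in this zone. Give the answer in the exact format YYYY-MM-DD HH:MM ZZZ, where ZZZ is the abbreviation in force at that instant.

2020-10-21 23:08 VPV

Query: 2020-10-22 06:53 UTC
Rule 1/3 (VPV, -07:45): 2020-08-08 22:30 UTC ≤ query < 2021-02-16 17:51 UTC
6·60 + 53 - 465 = -52 min
-52 = -1·1440 + 1388; 1388 = 23·60 + 8 → 23:08, 2020-10-22 - 1 day = 2020-10-21
→ 2020-10-21 23:08 VPV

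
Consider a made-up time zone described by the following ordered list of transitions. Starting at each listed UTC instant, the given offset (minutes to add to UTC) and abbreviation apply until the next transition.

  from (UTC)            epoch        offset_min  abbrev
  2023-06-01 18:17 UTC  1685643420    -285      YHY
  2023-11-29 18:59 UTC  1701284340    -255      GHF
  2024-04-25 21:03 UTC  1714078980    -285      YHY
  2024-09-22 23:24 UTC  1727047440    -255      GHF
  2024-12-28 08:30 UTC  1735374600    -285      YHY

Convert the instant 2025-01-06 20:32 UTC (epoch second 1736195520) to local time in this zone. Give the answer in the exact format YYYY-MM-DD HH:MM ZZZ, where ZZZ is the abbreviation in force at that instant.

2025-01-06 15:47 YHY

Query: 2025-01-06 20:32 UTC
Rule 5/5 (YHY, -04:45): 2024-12-28 08:30 UTC ≤ query < +∞
20·60 + 32 - 285 = 947 min
947 = 0·1440 + 947; 947 = 15·60 + 47 → 15:47, same day
→ 2025-01-06 15:47 YHY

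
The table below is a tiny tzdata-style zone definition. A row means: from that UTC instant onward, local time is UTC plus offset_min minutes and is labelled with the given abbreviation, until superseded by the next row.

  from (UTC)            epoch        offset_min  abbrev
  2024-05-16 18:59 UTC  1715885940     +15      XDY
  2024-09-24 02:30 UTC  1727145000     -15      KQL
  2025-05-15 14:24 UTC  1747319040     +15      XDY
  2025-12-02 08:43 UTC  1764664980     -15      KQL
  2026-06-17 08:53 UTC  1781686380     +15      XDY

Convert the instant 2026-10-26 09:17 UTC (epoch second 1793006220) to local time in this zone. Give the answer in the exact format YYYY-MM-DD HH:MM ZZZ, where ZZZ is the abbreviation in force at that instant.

2026-10-26 09:32 XDY

Query: 2026-10-26 09:17 UTC
Rule 5/5 (XDY, +00:15): 2026-06-17 08:53 UTC ≤ query < +∞
9·60 + 17 + 15 = 572 min
572 = 0·1440 + 572; 572 = 9·60 + 32 → 09:32, same day
→ 2026-10-26 09:32 XDY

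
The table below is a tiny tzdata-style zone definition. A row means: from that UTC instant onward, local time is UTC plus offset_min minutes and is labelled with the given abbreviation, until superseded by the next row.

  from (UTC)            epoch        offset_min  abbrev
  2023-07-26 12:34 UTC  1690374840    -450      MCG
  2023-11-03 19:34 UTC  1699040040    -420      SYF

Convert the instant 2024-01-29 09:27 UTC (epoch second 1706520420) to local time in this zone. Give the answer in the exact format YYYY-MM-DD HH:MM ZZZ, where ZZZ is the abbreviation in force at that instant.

Query: 2024-01-29 09:27 UTC
Rule 2/2 (SYF, -07:00): 2023-11-03 19:34 UTC ≤ query < +∞
9·60 + 27 - 420 = 147 min
147 = 0·1440 + 147; 147 = 2·60 + 27 → 02:27, same day
→ 2024-01-29 02:27 SYF

2024-01-29 02:27 SYF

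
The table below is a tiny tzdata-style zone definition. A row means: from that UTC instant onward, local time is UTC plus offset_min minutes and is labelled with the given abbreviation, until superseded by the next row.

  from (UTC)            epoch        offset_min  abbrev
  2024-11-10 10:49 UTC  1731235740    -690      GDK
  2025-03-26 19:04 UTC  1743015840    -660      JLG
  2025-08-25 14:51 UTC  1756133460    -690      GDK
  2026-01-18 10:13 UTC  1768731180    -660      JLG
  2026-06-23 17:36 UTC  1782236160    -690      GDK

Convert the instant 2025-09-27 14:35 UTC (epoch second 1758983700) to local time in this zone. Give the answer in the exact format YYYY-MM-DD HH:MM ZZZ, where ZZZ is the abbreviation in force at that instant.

2025-09-27 03:05 GDK

Query: 2025-09-27 14:35 UTC
Rule 3/5 (GDK, -11:30): 2025-08-25 14:51 UTC ≤ query < 2026-01-18 10:13 UTC
14·60 + 35 - 690 = 185 min
185 = 0·1440 + 185; 185 = 3·60 + 5 → 03:05, same day
→ 2025-09-27 03:05 GDK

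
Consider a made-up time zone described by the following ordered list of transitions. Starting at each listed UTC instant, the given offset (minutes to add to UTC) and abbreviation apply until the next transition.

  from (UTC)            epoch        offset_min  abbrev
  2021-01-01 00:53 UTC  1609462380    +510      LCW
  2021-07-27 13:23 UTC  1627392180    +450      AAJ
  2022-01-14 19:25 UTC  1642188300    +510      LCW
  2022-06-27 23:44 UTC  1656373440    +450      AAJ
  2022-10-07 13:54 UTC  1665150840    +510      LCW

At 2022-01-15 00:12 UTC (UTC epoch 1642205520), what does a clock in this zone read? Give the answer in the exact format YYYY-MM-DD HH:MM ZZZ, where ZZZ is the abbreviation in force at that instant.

2022-01-15 08:42 LCW

Query: 2022-01-15 00:12 UTC
Rule 3/5 (LCW, +08:30): 2022-01-14 19:25 UTC ≤ query < 2022-06-27 23:44 UTC
0·60 + 12 + 510 = 522 min
522 = 0·1440 + 522; 522 = 8·60 + 42 → 08:42, same day
→ 2022-01-15 08:42 LCW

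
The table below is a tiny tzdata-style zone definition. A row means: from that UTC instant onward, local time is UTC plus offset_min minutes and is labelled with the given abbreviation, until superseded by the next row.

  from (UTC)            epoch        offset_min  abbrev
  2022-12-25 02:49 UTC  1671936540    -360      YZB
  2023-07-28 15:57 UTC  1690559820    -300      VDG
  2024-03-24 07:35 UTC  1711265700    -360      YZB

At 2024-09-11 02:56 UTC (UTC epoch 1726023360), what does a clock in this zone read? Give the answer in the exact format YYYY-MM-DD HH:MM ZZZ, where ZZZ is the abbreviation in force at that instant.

2024-09-10 20:56 YZB

Query: 2024-09-11 02:56 UTC
Rule 3/3 (YZB, -06:00): 2024-03-24 07:35 UTC ≤ query < +∞
2·60 + 56 - 360 = -184 min
-184 = -1·1440 + 1256; 1256 = 20·60 + 56 → 20:56, 2024-09-11 - 1 day = 2024-09-10
→ 2024-09-10 20:56 YZB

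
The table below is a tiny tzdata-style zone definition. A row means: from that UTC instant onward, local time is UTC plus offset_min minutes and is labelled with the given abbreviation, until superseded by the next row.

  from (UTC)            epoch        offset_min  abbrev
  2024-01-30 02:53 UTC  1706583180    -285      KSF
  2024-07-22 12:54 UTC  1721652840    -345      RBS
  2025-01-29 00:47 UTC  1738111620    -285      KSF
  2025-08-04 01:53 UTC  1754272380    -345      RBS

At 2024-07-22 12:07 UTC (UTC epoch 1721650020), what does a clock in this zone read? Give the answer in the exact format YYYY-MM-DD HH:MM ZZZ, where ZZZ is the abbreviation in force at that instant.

2024-07-22 07:22 KSF

Query: 2024-07-22 12:07 UTC
Rule 1/4 (KSF, -04:45): 2024-01-30 02:53 UTC ≤ query < 2024-07-22 12:54 UTC
12·60 + 7 - 285 = 442 min
442 = 0·1440 + 442; 442 = 7·60 + 22 → 07:22, same day
→ 2024-07-22 07:22 KSF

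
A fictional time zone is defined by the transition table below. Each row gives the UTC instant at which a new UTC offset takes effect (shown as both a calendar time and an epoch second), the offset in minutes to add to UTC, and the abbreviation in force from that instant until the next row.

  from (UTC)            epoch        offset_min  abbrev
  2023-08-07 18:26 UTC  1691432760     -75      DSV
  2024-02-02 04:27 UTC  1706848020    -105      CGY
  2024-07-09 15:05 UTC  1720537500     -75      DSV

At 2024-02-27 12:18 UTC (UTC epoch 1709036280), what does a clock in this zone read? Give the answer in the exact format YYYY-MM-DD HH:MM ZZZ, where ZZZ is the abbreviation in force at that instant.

Query: 2024-02-27 12:18 UTC
Rule 2/3 (CGY, -01:45): 2024-02-02 04:27 UTC ≤ query < 2024-07-09 15:05 UTC
12·60 + 18 - 105 = 633 min
633 = 0·1440 + 633; 633 = 10·60 + 33 → 10:33, same day
→ 2024-02-27 10:33 CGY

2024-02-27 10:33 CGY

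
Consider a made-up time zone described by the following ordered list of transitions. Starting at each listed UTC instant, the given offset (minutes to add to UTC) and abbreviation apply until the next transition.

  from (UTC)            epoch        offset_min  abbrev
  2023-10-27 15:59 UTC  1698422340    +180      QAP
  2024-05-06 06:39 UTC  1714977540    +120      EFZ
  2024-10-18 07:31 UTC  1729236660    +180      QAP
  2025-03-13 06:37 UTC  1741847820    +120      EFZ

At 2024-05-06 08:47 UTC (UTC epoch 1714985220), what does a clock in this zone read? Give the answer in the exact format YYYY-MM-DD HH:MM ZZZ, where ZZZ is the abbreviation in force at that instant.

2024-05-06 10:47 EFZ

Query: 2024-05-06 08:47 UTC
Rule 2/4 (EFZ, +02:00): 2024-05-06 06:39 UTC ≤ query < 2024-10-18 07:31 UTC
8·60 + 47 + 120 = 647 min
647 = 0·1440 + 647; 647 = 10·60 + 47 → 10:47, same day
→ 2024-05-06 10:47 EFZ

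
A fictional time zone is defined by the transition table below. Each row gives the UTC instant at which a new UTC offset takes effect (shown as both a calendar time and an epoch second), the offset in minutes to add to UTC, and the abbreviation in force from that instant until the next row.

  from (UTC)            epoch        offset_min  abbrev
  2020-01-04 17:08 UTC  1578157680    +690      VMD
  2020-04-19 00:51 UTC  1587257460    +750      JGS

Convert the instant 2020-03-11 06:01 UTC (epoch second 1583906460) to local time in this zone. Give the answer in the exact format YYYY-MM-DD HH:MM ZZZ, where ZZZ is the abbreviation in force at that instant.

2020-03-11 17:31 VMD

Query: 2020-03-11 06:01 UTC
Rule 1/2 (VMD, +11:30): 2020-01-04 17:08 UTC ≤ query < 2020-04-19 00:51 UTC
6·60 + 1 + 690 = 1051 min
1051 = 0·1440 + 1051; 1051 = 17·60 + 31 → 17:31, same day
→ 2020-03-11 17:31 VMD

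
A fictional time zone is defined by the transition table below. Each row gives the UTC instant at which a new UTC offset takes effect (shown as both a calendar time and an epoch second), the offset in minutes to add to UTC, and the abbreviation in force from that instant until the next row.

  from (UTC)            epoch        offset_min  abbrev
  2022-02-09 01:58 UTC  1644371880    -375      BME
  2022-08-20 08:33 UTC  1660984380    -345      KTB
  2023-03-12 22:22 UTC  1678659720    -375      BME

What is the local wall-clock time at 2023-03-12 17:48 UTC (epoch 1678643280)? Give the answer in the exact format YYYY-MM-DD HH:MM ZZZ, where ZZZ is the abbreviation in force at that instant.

Query: 2023-03-12 17:48 UTC
Rule 2/3 (KTB, -05:45): 2022-08-20 08:33 UTC ≤ query < 2023-03-12 22:22 UTC
17·60 + 48 - 345 = 723 min
723 = 0·1440 + 723; 723 = 12·60 + 3 → 12:03, same day
→ 2023-03-12 12:03 KTB

2023-03-12 12:03 KTB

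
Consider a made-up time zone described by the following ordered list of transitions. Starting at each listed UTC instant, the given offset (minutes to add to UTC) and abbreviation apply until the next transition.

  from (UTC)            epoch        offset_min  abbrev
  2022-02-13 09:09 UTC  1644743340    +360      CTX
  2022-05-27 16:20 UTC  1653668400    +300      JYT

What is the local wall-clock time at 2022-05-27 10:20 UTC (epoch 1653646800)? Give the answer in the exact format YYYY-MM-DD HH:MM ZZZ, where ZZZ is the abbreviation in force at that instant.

Query: 2022-05-27 10:20 UTC
Rule 1/2 (CTX, +06:00): 2022-02-13 09:09 UTC ≤ query < 2022-05-27 16:20 UTC
10·60 + 20 + 360 = 980 min
980 = 0·1440 + 980; 980 = 16·60 + 20 → 16:20, same day
→ 2022-05-27 16:20 CTX

2022-05-27 16:20 CTX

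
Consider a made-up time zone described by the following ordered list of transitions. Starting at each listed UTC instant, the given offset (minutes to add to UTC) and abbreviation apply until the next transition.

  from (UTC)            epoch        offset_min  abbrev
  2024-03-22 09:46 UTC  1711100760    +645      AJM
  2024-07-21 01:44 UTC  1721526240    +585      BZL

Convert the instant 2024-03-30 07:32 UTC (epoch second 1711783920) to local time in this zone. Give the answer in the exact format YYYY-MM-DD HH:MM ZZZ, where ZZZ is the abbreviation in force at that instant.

Query: 2024-03-30 07:32 UTC
Rule 1/2 (AJM, +10:45): 2024-03-22 09:46 UTC ≤ query < 2024-07-21 01:44 UTC
7·60 + 32 + 645 = 1097 min
1097 = 0·1440 + 1097; 1097 = 18·60 + 17 → 18:17, same day
→ 2024-03-30 18:17 AJM

2024-03-30 18:17 AJM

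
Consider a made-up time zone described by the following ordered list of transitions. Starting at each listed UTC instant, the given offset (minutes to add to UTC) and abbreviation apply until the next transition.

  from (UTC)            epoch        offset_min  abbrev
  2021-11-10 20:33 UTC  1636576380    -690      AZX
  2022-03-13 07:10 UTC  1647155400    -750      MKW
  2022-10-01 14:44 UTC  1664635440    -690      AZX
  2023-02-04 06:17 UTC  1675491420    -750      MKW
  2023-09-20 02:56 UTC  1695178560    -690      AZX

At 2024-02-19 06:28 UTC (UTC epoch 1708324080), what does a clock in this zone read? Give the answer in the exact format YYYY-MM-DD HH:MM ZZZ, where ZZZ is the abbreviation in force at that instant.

Query: 2024-02-19 06:28 UTC
Rule 5/5 (AZX, -11:30): 2023-09-20 02:56 UTC ≤ query < +∞
6·60 + 28 - 690 = -302 min
-302 = -1·1440 + 1138; 1138 = 18·60 + 58 → 18:58, 2024-02-19 - 1 day = 2024-02-18
→ 2024-02-18 18:58 AZX

2024-02-18 18:58 AZX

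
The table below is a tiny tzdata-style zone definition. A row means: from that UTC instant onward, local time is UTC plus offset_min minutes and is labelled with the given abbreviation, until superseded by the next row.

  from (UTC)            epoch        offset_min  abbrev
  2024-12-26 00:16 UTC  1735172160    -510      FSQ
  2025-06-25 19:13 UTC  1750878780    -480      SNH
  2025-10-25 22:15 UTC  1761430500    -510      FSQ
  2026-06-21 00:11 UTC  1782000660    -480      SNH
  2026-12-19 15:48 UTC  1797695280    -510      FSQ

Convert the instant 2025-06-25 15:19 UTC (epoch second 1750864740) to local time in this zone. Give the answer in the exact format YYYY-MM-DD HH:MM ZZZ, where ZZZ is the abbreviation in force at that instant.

Query: 2025-06-25 15:19 UTC
Rule 1/5 (FSQ, -08:30): 2024-12-26 00:16 UTC ≤ query < 2025-06-25 19:13 UTC
15·60 + 19 - 510 = 409 min
409 = 0·1440 + 409; 409 = 6·60 + 49 → 06:49, same day
→ 2025-06-25 06:49 FSQ

2025-06-25 06:49 FSQ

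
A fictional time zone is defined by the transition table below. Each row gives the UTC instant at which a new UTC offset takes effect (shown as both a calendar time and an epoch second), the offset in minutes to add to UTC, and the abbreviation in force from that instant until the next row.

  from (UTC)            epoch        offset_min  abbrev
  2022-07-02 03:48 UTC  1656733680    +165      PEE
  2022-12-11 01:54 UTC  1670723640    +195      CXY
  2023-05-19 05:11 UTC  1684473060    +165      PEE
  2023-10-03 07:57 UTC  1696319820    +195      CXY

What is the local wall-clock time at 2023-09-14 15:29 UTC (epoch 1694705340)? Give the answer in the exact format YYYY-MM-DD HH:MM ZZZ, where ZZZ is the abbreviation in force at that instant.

Query: 2023-09-14 15:29 UTC
Rule 3/4 (PEE, +02:45): 2023-05-19 05:11 UTC ≤ query < 2023-10-03 07:57 UTC
15·60 + 29 + 165 = 1094 min
1094 = 0·1440 + 1094; 1094 = 18·60 + 14 → 18:14, same day
→ 2023-09-14 18:14 PEE

2023-09-14 18:14 PEE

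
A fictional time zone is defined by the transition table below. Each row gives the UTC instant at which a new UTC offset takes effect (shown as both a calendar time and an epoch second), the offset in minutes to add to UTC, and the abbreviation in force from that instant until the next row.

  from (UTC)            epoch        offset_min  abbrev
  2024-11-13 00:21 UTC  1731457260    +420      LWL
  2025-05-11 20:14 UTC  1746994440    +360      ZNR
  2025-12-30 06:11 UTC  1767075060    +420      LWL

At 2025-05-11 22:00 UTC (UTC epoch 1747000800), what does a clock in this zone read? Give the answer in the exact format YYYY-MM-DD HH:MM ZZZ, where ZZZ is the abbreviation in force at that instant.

Query: 2025-05-11 22:00 UTC
Rule 2/3 (ZNR, +06:00): 2025-05-11 20:14 UTC ≤ query < 2025-12-30 06:11 UTC
22·60 + 0 + 360 = 1680 min
1680 = 1·1440 + 240; 240 = 4·60 + 0 → 04:00, 2025-05-11 + 1 day = 2025-05-12
→ 2025-05-12 04:00 ZNR

2025-05-12 04:00 ZNR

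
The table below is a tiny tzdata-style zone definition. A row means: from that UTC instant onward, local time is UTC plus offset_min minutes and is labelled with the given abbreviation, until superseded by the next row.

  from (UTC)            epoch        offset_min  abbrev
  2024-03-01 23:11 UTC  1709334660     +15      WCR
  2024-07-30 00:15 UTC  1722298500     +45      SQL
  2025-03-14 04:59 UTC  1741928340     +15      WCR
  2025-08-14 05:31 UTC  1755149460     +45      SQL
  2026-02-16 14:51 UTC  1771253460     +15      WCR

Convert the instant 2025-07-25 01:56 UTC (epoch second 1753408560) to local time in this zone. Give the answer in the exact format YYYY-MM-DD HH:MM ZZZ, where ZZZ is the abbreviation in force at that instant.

Query: 2025-07-25 01:56 UTC
Rule 3/5 (WCR, +00:15): 2025-03-14 04:59 UTC ≤ query < 2025-08-14 05:31 UTC
1·60 + 56 + 15 = 131 min
131 = 0·1440 + 131; 131 = 2·60 + 11 → 02:11, same day
→ 2025-07-25 02:11 WCR

2025-07-25 02:11 WCR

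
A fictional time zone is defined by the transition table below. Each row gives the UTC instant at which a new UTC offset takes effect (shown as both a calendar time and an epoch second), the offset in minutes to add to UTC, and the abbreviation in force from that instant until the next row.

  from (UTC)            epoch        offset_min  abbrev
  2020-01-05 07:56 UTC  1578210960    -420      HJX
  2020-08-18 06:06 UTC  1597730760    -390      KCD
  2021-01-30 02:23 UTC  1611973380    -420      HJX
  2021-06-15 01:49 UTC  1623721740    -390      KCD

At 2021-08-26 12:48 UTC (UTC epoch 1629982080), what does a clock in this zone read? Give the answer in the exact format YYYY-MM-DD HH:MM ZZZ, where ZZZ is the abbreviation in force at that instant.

2021-08-26 06:18 KCD

Query: 2021-08-26 12:48 UTC
Rule 4/4 (KCD, -06:30): 2021-06-15 01:49 UTC ≤ query < +∞
12·60 + 48 - 390 = 378 min
378 = 0·1440 + 378; 378 = 6·60 + 18 → 06:18, same day
→ 2021-08-26 06:18 KCD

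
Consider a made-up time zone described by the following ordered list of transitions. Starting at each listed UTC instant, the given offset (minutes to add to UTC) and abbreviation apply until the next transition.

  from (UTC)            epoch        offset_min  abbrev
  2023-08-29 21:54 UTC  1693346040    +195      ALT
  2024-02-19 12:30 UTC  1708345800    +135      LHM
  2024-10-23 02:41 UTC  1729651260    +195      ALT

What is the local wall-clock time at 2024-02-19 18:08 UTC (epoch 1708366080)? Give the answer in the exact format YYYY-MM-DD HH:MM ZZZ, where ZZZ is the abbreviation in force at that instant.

2024-02-19 20:23 LHM

Query: 2024-02-19 18:08 UTC
Rule 2/3 (LHM, +02:15): 2024-02-19 12:30 UTC ≤ query < 2024-10-23 02:41 UTC
18·60 + 8 + 135 = 1223 min
1223 = 0·1440 + 1223; 1223 = 20·60 + 23 → 20:23, same day
→ 2024-02-19 20:23 LHM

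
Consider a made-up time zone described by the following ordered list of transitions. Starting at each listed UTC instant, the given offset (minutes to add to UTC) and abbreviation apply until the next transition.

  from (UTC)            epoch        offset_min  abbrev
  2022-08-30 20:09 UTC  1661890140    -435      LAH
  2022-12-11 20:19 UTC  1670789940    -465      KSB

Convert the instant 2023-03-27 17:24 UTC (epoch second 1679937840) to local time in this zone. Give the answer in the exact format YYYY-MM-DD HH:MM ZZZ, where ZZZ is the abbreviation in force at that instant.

Query: 2023-03-27 17:24 UTC
Rule 2/2 (KSB, -07:45): 2022-12-11 20:19 UTC ≤ query < +∞
17·60 + 24 - 465 = 579 min
579 = 0·1440 + 579; 579 = 9·60 + 39 → 09:39, same day
→ 2023-03-27 09:39 KSB

2023-03-27 09:39 KSB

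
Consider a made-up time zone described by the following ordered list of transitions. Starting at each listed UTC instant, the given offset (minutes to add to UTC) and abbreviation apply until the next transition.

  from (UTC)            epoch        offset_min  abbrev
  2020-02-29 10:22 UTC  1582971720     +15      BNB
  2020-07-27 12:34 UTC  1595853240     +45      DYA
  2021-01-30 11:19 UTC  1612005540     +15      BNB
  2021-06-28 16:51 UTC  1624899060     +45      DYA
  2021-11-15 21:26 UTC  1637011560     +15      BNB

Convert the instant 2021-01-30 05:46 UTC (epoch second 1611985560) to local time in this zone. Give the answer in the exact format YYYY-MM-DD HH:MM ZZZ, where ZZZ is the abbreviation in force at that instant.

Query: 2021-01-30 05:46 UTC
Rule 2/5 (DYA, +00:45): 2020-07-27 12:34 UTC ≤ query < 2021-01-30 11:19 UTC
5·60 + 46 + 45 = 391 min
391 = 0·1440 + 391; 391 = 6·60 + 31 → 06:31, same day
→ 2021-01-30 06:31 DYA

2021-01-30 06:31 DYA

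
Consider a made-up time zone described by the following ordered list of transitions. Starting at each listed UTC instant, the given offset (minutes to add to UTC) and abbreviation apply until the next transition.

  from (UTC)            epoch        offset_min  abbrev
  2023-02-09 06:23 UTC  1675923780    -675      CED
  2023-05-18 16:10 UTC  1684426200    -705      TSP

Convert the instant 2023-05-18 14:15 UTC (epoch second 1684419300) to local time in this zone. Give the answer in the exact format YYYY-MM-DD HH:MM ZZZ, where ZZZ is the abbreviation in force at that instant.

Query: 2023-05-18 14:15 UTC
Rule 1/2 (CED, -11:15): 2023-02-09 06:23 UTC ≤ query < 2023-05-18 16:10 UTC
14·60 + 15 - 675 = 180 min
180 = 0·1440 + 180; 180 = 3·60 + 0 → 03:00, same day
→ 2023-05-18 03:00 CED

2023-05-18 03:00 CED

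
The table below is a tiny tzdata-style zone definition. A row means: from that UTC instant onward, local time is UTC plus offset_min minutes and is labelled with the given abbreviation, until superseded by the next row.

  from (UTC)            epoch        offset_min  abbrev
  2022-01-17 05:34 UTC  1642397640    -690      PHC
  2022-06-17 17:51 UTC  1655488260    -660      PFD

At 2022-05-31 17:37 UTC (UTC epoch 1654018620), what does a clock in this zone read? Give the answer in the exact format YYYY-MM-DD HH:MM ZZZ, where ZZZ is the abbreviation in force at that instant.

2022-05-31 06:07 PHC

Query: 2022-05-31 17:37 UTC
Rule 1/2 (PHC, -11:30): 2022-01-17 05:34 UTC ≤ query < 2022-06-17 17:51 UTC
17·60 + 37 - 690 = 367 min
367 = 0·1440 + 367; 367 = 6·60 + 7 → 06:07, same day
→ 2022-05-31 06:07 PHC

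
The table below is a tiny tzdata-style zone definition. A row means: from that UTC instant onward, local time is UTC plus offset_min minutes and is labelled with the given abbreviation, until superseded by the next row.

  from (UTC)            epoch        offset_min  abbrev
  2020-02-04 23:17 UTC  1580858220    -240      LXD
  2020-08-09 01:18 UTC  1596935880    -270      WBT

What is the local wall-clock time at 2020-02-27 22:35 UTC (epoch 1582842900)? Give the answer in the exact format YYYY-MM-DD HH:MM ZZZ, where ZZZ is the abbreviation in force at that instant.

2020-02-27 18:35 LXD

Query: 2020-02-27 22:35 UTC
Rule 1/2 (LXD, -04:00): 2020-02-04 23:17 UTC ≤ query < 2020-08-09 01:18 UTC
22·60 + 35 - 240 = 1115 min
1115 = 0·1440 + 1115; 1115 = 18·60 + 35 → 18:35, same day
→ 2020-02-27 18:35 LXD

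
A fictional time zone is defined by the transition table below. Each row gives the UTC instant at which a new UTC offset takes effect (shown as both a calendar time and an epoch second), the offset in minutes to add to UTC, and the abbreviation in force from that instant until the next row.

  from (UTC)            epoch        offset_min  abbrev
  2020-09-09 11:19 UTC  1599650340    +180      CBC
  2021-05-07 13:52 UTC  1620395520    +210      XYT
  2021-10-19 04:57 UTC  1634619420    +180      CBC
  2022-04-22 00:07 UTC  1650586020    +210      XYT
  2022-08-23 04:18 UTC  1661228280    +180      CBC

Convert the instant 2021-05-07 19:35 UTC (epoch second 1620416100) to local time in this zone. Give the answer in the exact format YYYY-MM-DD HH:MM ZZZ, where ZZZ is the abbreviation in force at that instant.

Query: 2021-05-07 19:35 UTC
Rule 2/5 (XYT, +03:30): 2021-05-07 13:52 UTC ≤ query < 2021-10-19 04:57 UTC
19·60 + 35 + 210 = 1385 min
1385 = 0·1440 + 1385; 1385 = 23·60 + 5 → 23:05, same day
→ 2021-05-07 23:05 XYT

2021-05-07 23:05 XYT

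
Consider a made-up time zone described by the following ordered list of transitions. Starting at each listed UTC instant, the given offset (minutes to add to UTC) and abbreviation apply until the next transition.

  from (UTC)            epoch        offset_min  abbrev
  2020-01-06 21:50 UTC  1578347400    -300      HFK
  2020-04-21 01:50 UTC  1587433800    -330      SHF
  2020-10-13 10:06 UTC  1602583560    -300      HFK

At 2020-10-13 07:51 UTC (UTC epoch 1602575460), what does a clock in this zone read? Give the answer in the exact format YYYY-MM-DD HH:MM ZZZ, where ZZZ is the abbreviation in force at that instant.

Query: 2020-10-13 07:51 UTC
Rule 2/3 (SHF, -05:30): 2020-04-21 01:50 UTC ≤ query < 2020-10-13 10:06 UTC
7·60 + 51 - 330 = 141 min
141 = 0·1440 + 141; 141 = 2·60 + 21 → 02:21, same day
→ 2020-10-13 02:21 SHF

2020-10-13 02:21 SHF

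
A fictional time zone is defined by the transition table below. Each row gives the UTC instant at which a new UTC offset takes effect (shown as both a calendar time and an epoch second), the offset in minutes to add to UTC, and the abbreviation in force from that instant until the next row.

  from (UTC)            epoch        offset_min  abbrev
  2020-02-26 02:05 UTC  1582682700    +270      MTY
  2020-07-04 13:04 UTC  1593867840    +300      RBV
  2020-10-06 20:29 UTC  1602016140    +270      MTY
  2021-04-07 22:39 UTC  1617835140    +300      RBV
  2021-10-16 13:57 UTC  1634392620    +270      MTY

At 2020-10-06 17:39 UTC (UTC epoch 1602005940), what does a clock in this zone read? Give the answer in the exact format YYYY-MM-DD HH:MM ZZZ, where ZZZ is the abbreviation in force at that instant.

Query: 2020-10-06 17:39 UTC
Rule 2/5 (RBV, +05:00): 2020-07-04 13:04 UTC ≤ query < 2020-10-06 20:29 UTC
17·60 + 39 + 300 = 1359 min
1359 = 0·1440 + 1359; 1359 = 22·60 + 39 → 22:39, same day
→ 2020-10-06 22:39 RBV

2020-10-06 22:39 RBV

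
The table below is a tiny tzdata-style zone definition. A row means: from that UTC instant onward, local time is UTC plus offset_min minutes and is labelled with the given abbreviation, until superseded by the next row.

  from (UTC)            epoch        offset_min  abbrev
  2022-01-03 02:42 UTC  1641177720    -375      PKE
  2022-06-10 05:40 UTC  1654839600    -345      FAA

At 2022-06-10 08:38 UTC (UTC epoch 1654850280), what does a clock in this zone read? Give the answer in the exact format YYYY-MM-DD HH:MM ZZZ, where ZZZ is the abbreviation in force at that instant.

2022-06-10 02:53 FAA

Query: 2022-06-10 08:38 UTC
Rule 2/2 (FAA, -05:45): 2022-06-10 05:40 UTC ≤ query < +∞
8·60 + 38 - 345 = 173 min
173 = 0·1440 + 173; 173 = 2·60 + 53 → 02:53, same day
→ 2022-06-10 02:53 FAA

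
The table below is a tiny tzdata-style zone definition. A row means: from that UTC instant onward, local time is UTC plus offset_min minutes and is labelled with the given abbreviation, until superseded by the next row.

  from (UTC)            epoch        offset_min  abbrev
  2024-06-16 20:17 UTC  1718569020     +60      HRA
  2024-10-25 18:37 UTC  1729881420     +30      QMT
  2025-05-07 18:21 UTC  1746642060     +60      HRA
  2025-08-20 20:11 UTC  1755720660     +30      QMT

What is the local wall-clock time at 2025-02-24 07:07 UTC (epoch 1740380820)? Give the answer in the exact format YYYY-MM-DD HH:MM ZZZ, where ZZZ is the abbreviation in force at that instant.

2025-02-24 07:37 QMT

Query: 2025-02-24 07:07 UTC
Rule 2/4 (QMT, +00:30): 2024-10-25 18:37 UTC ≤ query < 2025-05-07 18:21 UTC
7·60 + 7 + 30 = 457 min
457 = 0·1440 + 457; 457 = 7·60 + 37 → 07:37, same day
→ 2025-02-24 07:37 QMT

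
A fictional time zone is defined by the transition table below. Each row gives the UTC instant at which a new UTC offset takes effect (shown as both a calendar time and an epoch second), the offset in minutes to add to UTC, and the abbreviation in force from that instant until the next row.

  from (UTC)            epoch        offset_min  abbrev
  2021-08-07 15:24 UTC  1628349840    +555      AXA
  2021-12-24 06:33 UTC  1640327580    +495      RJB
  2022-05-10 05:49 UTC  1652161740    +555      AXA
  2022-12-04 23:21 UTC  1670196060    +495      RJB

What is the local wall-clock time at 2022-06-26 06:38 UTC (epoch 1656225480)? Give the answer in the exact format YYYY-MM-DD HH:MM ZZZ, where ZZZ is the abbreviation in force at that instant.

2022-06-26 15:53 AXA

Query: 2022-06-26 06:38 UTC
Rule 3/4 (AXA, +09:15): 2022-05-10 05:49 UTC ≤ query < 2022-12-04 23:21 UTC
6·60 + 38 + 555 = 953 min
953 = 0·1440 + 953; 953 = 15·60 + 53 → 15:53, same day
→ 2022-06-26 15:53 AXA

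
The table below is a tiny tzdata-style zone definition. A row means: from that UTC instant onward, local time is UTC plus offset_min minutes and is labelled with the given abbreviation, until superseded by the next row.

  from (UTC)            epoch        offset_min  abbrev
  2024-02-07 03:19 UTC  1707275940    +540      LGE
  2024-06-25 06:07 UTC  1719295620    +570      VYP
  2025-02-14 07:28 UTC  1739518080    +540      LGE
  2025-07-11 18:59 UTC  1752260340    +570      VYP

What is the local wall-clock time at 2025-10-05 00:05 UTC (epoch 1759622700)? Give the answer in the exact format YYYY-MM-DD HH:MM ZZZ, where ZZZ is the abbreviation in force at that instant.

2025-10-05 09:35 VYP

Query: 2025-10-05 00:05 UTC
Rule 4/4 (VYP, +09:30): 2025-07-11 18:59 UTC ≤ query < +∞
0·60 + 5 + 570 = 575 min
575 = 0·1440 + 575; 575 = 9·60 + 35 → 09:35, same day
→ 2025-10-05 09:35 VYP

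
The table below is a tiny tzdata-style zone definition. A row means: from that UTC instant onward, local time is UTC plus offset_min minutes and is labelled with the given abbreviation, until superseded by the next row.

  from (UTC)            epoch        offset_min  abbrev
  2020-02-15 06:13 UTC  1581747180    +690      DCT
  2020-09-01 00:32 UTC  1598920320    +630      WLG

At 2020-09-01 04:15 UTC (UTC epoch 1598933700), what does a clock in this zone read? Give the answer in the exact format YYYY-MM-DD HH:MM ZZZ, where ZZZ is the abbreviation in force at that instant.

Query: 2020-09-01 04:15 UTC
Rule 2/2 (WLG, +10:30): 2020-09-01 00:32 UTC ≤ query < +∞
4·60 + 15 + 630 = 885 min
885 = 0·1440 + 885; 885 = 14·60 + 45 → 14:45, same day
→ 2020-09-01 14:45 WLG

2020-09-01 14:45 WLG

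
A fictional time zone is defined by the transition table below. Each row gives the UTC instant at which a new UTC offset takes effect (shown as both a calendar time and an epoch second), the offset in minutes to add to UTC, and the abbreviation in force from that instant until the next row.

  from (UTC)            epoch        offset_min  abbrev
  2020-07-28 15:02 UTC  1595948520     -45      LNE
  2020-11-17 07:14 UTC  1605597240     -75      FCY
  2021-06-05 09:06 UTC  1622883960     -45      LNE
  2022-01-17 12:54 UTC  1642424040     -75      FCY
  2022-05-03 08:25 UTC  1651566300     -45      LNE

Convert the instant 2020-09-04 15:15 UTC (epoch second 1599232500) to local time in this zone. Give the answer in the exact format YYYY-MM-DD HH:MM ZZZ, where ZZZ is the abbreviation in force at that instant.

2020-09-04 14:30 LNE

Query: 2020-09-04 15:15 UTC
Rule 1/5 (LNE, -00:45): 2020-07-28 15:02 UTC ≤ query < 2020-11-17 07:14 UTC
15·60 + 15 - 45 = 870 min
870 = 0·1440 + 870; 870 = 14·60 + 30 → 14:30, same day
→ 2020-09-04 14:30 LNE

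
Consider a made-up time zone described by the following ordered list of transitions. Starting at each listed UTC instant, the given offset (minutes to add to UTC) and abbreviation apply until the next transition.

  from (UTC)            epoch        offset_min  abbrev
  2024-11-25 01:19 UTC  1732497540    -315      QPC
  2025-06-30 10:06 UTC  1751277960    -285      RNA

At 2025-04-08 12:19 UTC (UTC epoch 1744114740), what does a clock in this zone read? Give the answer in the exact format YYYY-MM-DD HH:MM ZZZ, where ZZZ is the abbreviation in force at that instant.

Query: 2025-04-08 12:19 UTC
Rule 1/2 (QPC, -05:15): 2024-11-25 01:19 UTC ≤ query < 2025-06-30 10:06 UTC
12·60 + 19 - 315 = 424 min
424 = 0·1440 + 424; 424 = 7·60 + 4 → 07:04, same day
→ 2025-04-08 07:04 QPC

2025-04-08 07:04 QPC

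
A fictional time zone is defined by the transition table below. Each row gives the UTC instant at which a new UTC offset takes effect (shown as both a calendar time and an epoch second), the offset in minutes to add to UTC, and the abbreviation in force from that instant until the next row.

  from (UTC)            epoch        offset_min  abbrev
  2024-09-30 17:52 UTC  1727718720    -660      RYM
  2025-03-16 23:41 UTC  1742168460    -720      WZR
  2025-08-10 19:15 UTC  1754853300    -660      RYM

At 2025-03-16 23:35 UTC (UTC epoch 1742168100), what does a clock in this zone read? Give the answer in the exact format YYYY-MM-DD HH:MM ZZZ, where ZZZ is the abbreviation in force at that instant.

Query: 2025-03-16 23:35 UTC
Rule 1/3 (RYM, -11:00): 2024-09-30 17:52 UTC ≤ query < 2025-03-16 23:41 UTC
23·60 + 35 - 660 = 755 min
755 = 0·1440 + 755; 755 = 12·60 + 35 → 12:35, same day
→ 2025-03-16 12:35 RYM

2025-03-16 12:35 RYM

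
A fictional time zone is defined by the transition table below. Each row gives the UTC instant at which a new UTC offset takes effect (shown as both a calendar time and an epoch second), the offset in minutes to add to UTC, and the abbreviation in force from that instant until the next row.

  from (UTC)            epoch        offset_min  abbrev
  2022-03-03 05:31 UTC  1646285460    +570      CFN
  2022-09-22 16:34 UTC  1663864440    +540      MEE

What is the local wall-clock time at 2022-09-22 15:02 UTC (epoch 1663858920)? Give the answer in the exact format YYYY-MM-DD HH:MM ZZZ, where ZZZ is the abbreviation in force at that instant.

Query: 2022-09-22 15:02 UTC
Rule 1/2 (CFN, +09:30): 2022-03-03 05:31 UTC ≤ query < 2022-09-22 16:34 UTC
15·60 + 2 + 570 = 1472 min
1472 = 1·1440 + 32; 32 = 0·60 + 32 → 00:32, 2022-09-22 + 1 day = 2022-09-23
→ 2022-09-23 00:32 CFN

2022-09-23 00:32 CFN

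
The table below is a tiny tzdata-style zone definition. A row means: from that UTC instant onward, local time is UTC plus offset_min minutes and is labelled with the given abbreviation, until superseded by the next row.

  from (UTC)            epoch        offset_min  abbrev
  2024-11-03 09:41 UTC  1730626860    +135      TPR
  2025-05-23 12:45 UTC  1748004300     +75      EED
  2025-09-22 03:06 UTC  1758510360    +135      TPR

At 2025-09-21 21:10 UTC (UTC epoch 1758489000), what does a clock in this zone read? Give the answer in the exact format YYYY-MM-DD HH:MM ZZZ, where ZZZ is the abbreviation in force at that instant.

2025-09-21 22:25 EED

Query: 2025-09-21 21:10 UTC
Rule 2/3 (EED, +01:15): 2025-05-23 12:45 UTC ≤ query < 2025-09-22 03:06 UTC
21·60 + 10 + 75 = 1345 min
1345 = 0·1440 + 1345; 1345 = 22·60 + 25 → 22:25, same day
→ 2025-09-21 22:25 EED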